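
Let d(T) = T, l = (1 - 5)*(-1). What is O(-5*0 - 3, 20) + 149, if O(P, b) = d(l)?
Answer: 153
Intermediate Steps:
l = 4 (l = -4*(-1) = 4)
O(P, b) = 4
O(-5*0 - 3, 20) + 149 = 4 + 149 = 153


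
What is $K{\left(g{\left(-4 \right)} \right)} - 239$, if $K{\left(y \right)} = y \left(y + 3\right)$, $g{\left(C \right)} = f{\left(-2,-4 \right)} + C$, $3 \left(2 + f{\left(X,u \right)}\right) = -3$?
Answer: $-211$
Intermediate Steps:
$f{\left(X,u \right)} = -3$ ($f{\left(X,u \right)} = -2 + \frac{1}{3} \left(-3\right) = -2 - 1 = -3$)
$g{\left(C \right)} = -3 + C$
$K{\left(y \right)} = y \left(3 + y\right)$
$K{\left(g{\left(-4 \right)} \right)} - 239 = \left(-3 - 4\right) \left(3 - 7\right) - 239 = - 7 \left(3 - 7\right) - 239 = \left(-7\right) \left(-4\right) - 239 = 28 - 239 = -211$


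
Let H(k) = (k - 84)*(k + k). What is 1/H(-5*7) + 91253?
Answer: 760137491/8330 ≈ 91253.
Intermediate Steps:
H(k) = 2*k*(-84 + k) (H(k) = (-84 + k)*(2*k) = 2*k*(-84 + k))
1/H(-5*7) + 91253 = 1/(2*(-5*7)*(-84 - 5*7)) + 91253 = 1/(2*(-35)*(-84 - 35)) + 91253 = 1/(2*(-35)*(-119)) + 91253 = 1/8330 + 91253 = 760137491/8330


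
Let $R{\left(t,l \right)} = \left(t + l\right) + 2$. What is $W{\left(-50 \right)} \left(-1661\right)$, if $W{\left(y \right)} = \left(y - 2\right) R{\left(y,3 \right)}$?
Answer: $-3886740$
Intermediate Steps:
$R{\left(t,l \right)} = 2 + l + t$ ($R{\left(t,l \right)} = \left(l + t\right) + 2 = 2 + l + t$)
$W{\left(y \right)} = \left(-2 + y\right) \left(5 + y\right)$ ($W{\left(y \right)} = \left(y - 2\right) \left(2 + 3 + y\right) = \left(-2 + y\right) \left(5 + y\right)$)
$W{\left(-50 \right)} \left(-1661\right) = \left(-2 - 50\right) \left(5 - 50\right) \left(-1661\right) = \left(-52\right) \left(-45\right) \left(-1661\right) = 2340 \left(-1661\right) = -3886740$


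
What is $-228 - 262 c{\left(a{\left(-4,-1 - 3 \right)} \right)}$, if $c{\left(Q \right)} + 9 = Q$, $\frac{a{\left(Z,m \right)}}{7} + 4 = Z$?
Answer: $16802$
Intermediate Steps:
$a{\left(Z,m \right)} = -28 + 7 Z$
$c{\left(Q \right)} = -9 + Q$
$-228 - 262 c{\left(a{\left(-4,-1 - 3 \right)} \right)} = -228 - 262 \left(-9 + \left(-28 + 7 \left(-4\right)\right)\right) = -228 - 262 \left(-9 - 56\right) = -228 - -17030 = -228 + 17030 = 16802$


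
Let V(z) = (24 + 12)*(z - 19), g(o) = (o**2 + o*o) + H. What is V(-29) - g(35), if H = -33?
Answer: -4145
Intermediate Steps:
g(o) = -33 + 2*o**2 (g(o) = (o**2 + o*o) - 33 = (o**2 + o**2) - 33 = 2*o**2 - 33 = -33 + 2*o**2)
V(z) = -684 + 36*z (V(z) = 36*(-19 + z) = -684 + 36*z)
V(-29) - g(35) = (-684 + 36*(-29)) - (-33 + 2*35**2) = (-684 - 1044) - (-33 + 2*1225) = -1728 - (-33 + 2450) = -1728 - 1*2417 = -1728 - 2417 = -4145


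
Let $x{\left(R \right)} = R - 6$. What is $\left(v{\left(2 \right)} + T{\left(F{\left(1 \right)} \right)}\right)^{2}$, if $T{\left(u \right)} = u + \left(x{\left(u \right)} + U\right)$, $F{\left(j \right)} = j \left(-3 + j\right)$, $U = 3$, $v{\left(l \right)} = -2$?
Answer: $81$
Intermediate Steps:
$x{\left(R \right)} = -6 + R$ ($x{\left(R \right)} = R - 6 = -6 + R$)
$T{\left(u \right)} = -3 + 2 u$ ($T{\left(u \right)} = u + \left(\left(-6 + u\right) + 3\right) = u + \left(-3 + u\right) = -3 + 2 u$)
$\left(v{\left(2 \right)} + T{\left(F{\left(1 \right)} \right)}\right)^{2} = \left(-2 + \left(-3 + 2 \cdot 1 \left(-3 + 1\right)\right)\right)^{2} = \left(-2 + \left(-3 + 2 \cdot 1 \left(-2\right)\right)\right)^{2} = \left(-2 + \left(-3 + 2 \left(-2\right)\right)\right)^{2} = \left(-2 - 7\right)^{2} = \left(-9\right)^{2} = 81$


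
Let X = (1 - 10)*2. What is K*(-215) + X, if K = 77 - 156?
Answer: 16967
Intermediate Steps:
X = -18 (X = -9*2 = -18)
K = -79
K*(-215) + X = -79*(-215) - 18 = 16985 - 18 = 16967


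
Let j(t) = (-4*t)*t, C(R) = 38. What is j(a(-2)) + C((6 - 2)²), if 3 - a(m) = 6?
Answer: 2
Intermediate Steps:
a(m) = -3 (a(m) = 3 - 1*6 = 3 - 6 = -3)
j(t) = -4*t²
j(a(-2)) + C((6 - 2)²) = -4*(-3)² + 38 = -4*9 + 38 = -36 + 38 = 2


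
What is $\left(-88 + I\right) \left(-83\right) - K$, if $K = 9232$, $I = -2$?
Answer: $-1762$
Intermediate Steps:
$\left(-88 + I\right) \left(-83\right) - K = \left(-88 - 2\right) \left(-83\right) - 9232 = \left(-90\right) \left(-83\right) - 9232 = 7470 - 9232 = -1762$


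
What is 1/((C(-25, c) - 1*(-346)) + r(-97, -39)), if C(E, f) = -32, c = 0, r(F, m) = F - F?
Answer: 1/314 ≈ 0.0031847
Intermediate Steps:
r(F, m) = 0
1/((C(-25, c) - 1*(-346)) + r(-97, -39)) = 1/((-32 - 1*(-346)) + 0) = 1/((-32 + 346) + 0) = 1/(314 + 0) = 1/314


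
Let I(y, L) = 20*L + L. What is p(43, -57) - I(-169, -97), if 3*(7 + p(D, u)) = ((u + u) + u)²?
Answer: 11777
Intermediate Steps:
p(D, u) = -7 + 3*u² (p(D, u) = -7 + ((u + u) + u)²/3 = -7 + (2*u + u)²/3 = -7 + (3*u)²/3 = -7 + (9*u²)/3 = -7 + 3*u²)
I(y, L) = 21*L
p(43, -57) - I(-169, -97) = (-7 + 3*(-57)²) - 21*(-97) = (-7 + 3*3249) - 1*(-2037) = (-7 + 9747) + 2037 = 9740 + 2037 = 11777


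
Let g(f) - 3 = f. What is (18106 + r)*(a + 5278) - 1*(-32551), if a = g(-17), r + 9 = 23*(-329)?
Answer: 55462471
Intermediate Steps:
g(f) = 3 + f
r = -7576 (r = -9 + 23*(-329) = -9 - 7567 = -7576)
a = -14 (a = 3 - 17 = -14)
(18106 + r)*(a + 5278) - 1*(-32551) = (18106 - 7576)*(-14 + 5278) - 1*(-32551) = 10530*5264 + 32551 = 55429920 + 32551 = 55462471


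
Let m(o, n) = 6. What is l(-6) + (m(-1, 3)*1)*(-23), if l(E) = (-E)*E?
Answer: -174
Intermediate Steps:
l(E) = -E**2
l(-6) + (m(-1, 3)*1)*(-23) = -1*(-6)**2 + (6*1)*(-23) = -1*36 + 6*(-23) = -36 - 138 = -174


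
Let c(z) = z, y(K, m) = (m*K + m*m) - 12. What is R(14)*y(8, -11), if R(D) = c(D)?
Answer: 294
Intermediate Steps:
y(K, m) = -12 + m² + K*m (y(K, m) = (K*m + m²) - 12 = (m² + K*m) - 12 = -12 + m² + K*m)
R(D) = D
R(14)*y(8, -11) = 14*(-12 + (-11)² + 8*(-11)) = 14*(-12 + 121 - 88) = 14*21 = 294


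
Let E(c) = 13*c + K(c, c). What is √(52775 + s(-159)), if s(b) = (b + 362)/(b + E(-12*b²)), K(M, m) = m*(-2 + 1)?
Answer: √14275245256948194/520089 ≈ 229.73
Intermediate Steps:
K(M, m) = -m (K(M, m) = m*(-1) = -m)
E(c) = 12*c (E(c) = 13*c - c = 12*c)
s(b) = (362 + b)/(b - 144*b²) (s(b) = (b + 362)/(b + 12*(-12*b²)) = (362 + b)/(b - 144*b²))
√(52775 + s(-159)) = √(52775 + (362 - 159)/((-159)*(1 - 144*(-159)))) = √(52775 - 1/159*203/(1 + 22896)) = √(52775 - 1/159*203/22897) = √(52775 - 1/159*1/22897*203) = √(52775 - 29/520089) = √(27447696946/520089) = √14275245256948194/520089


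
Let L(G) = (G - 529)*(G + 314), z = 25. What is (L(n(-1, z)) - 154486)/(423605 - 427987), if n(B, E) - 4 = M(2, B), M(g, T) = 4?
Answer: 161124/2191 ≈ 73.539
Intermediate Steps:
n(B, E) = 8 (n(B, E) = 4 + 4 = 8)
L(G) = (-529 + G)*(314 + G)
(L(n(-1, z)) - 154486)/(423605 - 427987) = ((-166106 + 8**2 - 215*8) - 154486)/(423605 - 427987) = ((-166106 + 64 - 1720) - 154486)/(-4382) = (-167762 - 154486)*(-1/4382) = -322248*(-1/4382) = 161124/2191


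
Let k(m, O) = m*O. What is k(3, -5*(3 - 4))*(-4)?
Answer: -60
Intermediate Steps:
k(m, O) = O*m
k(3, -5*(3 - 4))*(-4) = (-5*(3 - 4)*3)*(-4) = (-5*(-1)*3)*(-4) = (5*3)*(-4) = 15*(-4) = -60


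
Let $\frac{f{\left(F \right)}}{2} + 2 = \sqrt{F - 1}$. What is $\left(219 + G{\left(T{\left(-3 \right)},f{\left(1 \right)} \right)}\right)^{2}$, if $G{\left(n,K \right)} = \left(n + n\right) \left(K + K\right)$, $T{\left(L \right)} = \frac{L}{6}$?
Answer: $51529$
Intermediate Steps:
$T{\left(L \right)} = \frac{L}{6}$ ($T{\left(L \right)} = L \frac{1}{6} = \frac{L}{6}$)
$f{\left(F \right)} = -4 + 2 \sqrt{-1 + F}$ ($f{\left(F \right)} = -4 + 2 \sqrt{F - 1} = -4 + 2 \sqrt{-1 + F}$)
$G{\left(n,K \right)} = 4 K n$ ($G{\left(n,K \right)} = 2 n 2 K = 4 K n$)
$\left(219 + G{\left(T{\left(-3 \right)},f{\left(1 \right)} \right)}\right)^{2} = \left(219 + 4 \left(-4 + 2 \sqrt{-1 + 1}\right) \frac{1}{6} \left(-3\right)\right)^{2} = \left(219 + 4 \left(-4 + 2 \sqrt{0}\right) \left(- \frac{1}{2}\right)\right)^{2} = \left(219 + 4 \left(-4 + 2 \cdot 0\right) \left(- \frac{1}{2}\right)\right)^{2} = \left(219 + 4 \left(-4 + 0\right) \left(- \frac{1}{2}\right)\right)^{2} = \left(219 + 4 \left(-4\right) \left(- \frac{1}{2}\right)\right)^{2} = \left(219 + 8\right)^{2} = 227^{2} = 51529$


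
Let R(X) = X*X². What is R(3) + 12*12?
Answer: 171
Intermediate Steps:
R(X) = X³
R(3) + 12*12 = 3³ + 12*12 = 27 + 144 = 171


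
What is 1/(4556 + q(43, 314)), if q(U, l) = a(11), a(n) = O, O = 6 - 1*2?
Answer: 1/4560 ≈ 0.00021930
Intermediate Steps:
O = 4 (O = 6 - 2 = 4)
a(n) = 4
q(U, l) = 4
1/(4556 + q(43, 314)) = 1/(4556 + 4) = 1/4560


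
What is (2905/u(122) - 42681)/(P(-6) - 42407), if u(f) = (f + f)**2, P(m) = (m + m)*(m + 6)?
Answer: 2541053111/2524743152 ≈ 1.0065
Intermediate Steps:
P(m) = 2*m*(6 + m) (P(m) = (2*m)*(6 + m) = 2*m*(6 + m))
u(f) = 4*f**2 (u(f) = (2*f)**2 = 4*f**2)
(2905/u(122) - 42681)/(P(-6) - 42407) = (2905/((4*122**2)) - 42681)/(2*(-6)*(6 - 6) - 42407) = (2905/((4*14884)) - 42681)/(2*(-6)*0 - 42407) = (2905/59536 - 42681)/(0 - 42407) = (2905*(1/59536) - 42681)/(-42407) = (2905/59536 - 42681)*(-1/42407) = -2541053111/59536*(-1/42407) = 2541053111/2524743152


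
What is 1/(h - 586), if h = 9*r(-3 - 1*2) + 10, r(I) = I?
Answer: -1/621 ≈ -0.0016103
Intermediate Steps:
h = -35 (h = 9*(-3 - 1*2) + 10 = 9*(-3 - 2) + 10 = 9*(-5) + 10 = -45 + 10 = -35)
1/(h - 586) = 1/(-35 - 586) = 1/(-621) = -1/621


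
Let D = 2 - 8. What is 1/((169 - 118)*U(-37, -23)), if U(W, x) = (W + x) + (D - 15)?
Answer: -1/4131 ≈ -0.00024207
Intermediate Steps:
D = -6
U(W, x) = -21 + W + x (U(W, x) = (W + x) + (-6 - 15) = (W + x) - 21 = -21 + W + x)
1/((169 - 118)*U(-37, -23)) = 1/((169 - 118)*(-21 - 37 - 23)) = 1/(51*(-81)) = 1/(-4131) = -1/4131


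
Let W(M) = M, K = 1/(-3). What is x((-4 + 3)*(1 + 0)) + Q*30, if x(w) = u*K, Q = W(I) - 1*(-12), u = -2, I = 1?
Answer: 1172/3 ≈ 390.67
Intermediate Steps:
K = -⅓ ≈ -0.33333
Q = 13 (Q = 1 - 1*(-12) = 1 + 12 = 13)
x(w) = ⅔ (x(w) = -2*(-⅓) = ⅔)
x((-4 + 3)*(1 + 0)) + Q*30 = ⅔ + 13*30 = ⅔ + 390 = 1172/3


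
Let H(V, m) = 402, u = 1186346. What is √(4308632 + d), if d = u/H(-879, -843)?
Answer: √174192269205/201 ≈ 2076.4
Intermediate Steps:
d = 593173/201 (d = 1186346/402 = 1186346*(1/402) = 593173/201 ≈ 2951.1)
√(4308632 + d) = √(4308632 + 593173/201) = √(866628205/201) = √174192269205/201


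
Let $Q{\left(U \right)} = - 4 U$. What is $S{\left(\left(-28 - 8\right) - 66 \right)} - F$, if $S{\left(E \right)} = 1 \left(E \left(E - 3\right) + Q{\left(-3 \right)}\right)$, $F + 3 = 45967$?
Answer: $-35242$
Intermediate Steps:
$F = 45964$ ($F = -3 + 45967 = 45964$)
$S{\left(E \right)} = 12 + E \left(-3 + E\right)$ ($S{\left(E \right)} = 1 \left(E \left(E - 3\right) - -12\right) = 1 \left(E \left(-3 + E\right) + 12\right) = 1 \left(12 + E \left(-3 + E\right)\right) = 12 + E \left(-3 + E\right)$)
$S{\left(\left(-28 - 8\right) - 66 \right)} - F = \left(12 + \left(\left(-28 - 8\right) - 66\right)^{2} - 3 \left(\left(-28 - 8\right) - 66\right)\right) - 45964 = \left(12 + \left(-36 - 66\right)^{2} - 3 \left(-36 - 66\right)\right) - 45964 = \left(12 + \left(-102\right)^{2} - -306\right) - 45964 = \left(12 + 10404 + 306\right) - 45964 = 10722 - 45964 = -35242$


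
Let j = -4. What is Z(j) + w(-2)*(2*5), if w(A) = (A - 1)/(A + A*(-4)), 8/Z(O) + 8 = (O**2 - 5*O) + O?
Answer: -14/3 ≈ -4.6667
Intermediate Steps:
Z(O) = 8/(-8 + O**2 - 4*O) (Z(O) = 8/(-8 + ((O**2 - 5*O) + O)) = 8/(-8 + (O**2 - 4*O)) = 8/(-8 + O**2 - 4*O))
w(A) = -(-1 + A)/(3*A) (w(A) = (-1 + A)/(A - 4*A) = (-1 + A)/((-3*A)) = (-1 + A)*(-1/(3*A)) = -(-1 + A)/(3*A))
Z(j) + w(-2)*(2*5) = 8/(-8 + (-4)**2 - 4*(-4)) + ((1/3)*(1 - 1*(-2))/(-2))*(2*5) = 8/(-8 + 16 + 16) + ((1/3)*(-1/2)*(1 + 2))*10 = 8/24 + ((1/3)*(-1/2)*3)*10 = 8*(1/24) - 1/2*10 = 1/3 - 5 = -14/3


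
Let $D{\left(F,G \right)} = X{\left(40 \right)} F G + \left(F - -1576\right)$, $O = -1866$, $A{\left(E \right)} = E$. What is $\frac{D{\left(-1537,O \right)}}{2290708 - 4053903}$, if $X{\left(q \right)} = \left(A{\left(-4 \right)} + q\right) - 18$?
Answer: $- \frac{10324959}{352639} \approx -29.279$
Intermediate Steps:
$X{\left(q \right)} = -22 + q$ ($X{\left(q \right)} = \left(-4 + q\right) - 18 = -22 + q$)
$D{\left(F,G \right)} = 1576 + F + 18 F G$ ($D{\left(F,G \right)} = \left(-22 + 40\right) F G + \left(F - -1576\right) = 18 F G + \left(F + 1576\right) = 18 F G + \left(1576 + F\right) = 1576 + F + 18 F G$)
$\frac{D{\left(-1537,O \right)}}{2290708 - 4053903} = \frac{1576 - 1537 + 18 \left(-1537\right) \left(-1866\right)}{2290708 - 4053903} = \frac{1576 - 1537 + 51624756}{-1763195} = 51624795 \left(- \frac{1}{1763195}\right) = - \frac{10324959}{352639}$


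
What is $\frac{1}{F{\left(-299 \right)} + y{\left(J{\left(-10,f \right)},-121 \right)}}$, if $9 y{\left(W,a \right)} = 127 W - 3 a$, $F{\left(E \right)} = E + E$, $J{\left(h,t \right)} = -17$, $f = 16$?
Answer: $- \frac{9}{7178} \approx -0.0012538$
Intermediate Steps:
$F{\left(E \right)} = 2 E$
$y{\left(W,a \right)} = - \frac{a}{3} + \frac{127 W}{9}$ ($y{\left(W,a \right)} = \frac{127 W - 3 a}{9} = \frac{- 3 a + 127 W}{9} = - \frac{a}{3} + \frac{127 W}{9}$)
$\frac{1}{F{\left(-299 \right)} + y{\left(J{\left(-10,f \right)},-121 \right)}} = \frac{1}{2 \left(-299\right) + \left(\left(- \frac{1}{3}\right) \left(-121\right) + \frac{127}{9} \left(-17\right)\right)} = \frac{1}{-598 + \left(\frac{121}{3} - \frac{2159}{9}\right)} = \frac{1}{-598 - \frac{1796}{9}} = \frac{1}{- \frac{7178}{9}} = - \frac{9}{7178}$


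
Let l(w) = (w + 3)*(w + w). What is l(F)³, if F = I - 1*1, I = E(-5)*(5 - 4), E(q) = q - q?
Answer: -64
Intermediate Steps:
E(q) = 0
I = 0 (I = 0*(5 - 4) = 0*1 = 0)
F = -1 (F = 0 - 1*1 = 0 - 1 = -1)
l(w) = 2*w*(3 + w) (l(w) = (3 + w)*(2*w) = 2*w*(3 + w))
l(F)³ = (2*(-1)*(3 - 1))³ = (2*(-1)*2)³ = (-4)³ = -64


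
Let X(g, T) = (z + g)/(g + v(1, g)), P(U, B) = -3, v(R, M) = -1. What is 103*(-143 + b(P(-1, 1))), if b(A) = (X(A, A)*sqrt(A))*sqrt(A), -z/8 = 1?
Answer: -62315/4 ≈ -15579.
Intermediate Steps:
z = -8 (z = -8*1 = -8)
X(g, T) = (-8 + g)/(-1 + g) (X(g, T) = (-8 + g)/(g - 1) = (-8 + g)/(-1 + g))
b(A) = A*(-8 + A)/(-1 + A) (b(A) = (((-8 + A)/(-1 + A))*sqrt(A))*sqrt(A) = (sqrt(A)*(-8 + A)/(-1 + A))*sqrt(A) = A*(-8 + A)/(-1 + A))
103*(-143 + b(P(-1, 1))) = 103*(-143 - 3*(-8 - 3)/(-1 - 3)) = 103*(-143 - 3*(-11)/(-4)) = 103*(-143 - 3*(-1/4)*(-11)) = 103*(-143 - 33/4) = 103*(-605/4) = -62315/4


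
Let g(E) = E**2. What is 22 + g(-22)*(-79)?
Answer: -38214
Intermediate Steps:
22 + g(-22)*(-79) = 22 + (-22)**2*(-79) = 22 + 484*(-79) = 22 - 38236 = -38214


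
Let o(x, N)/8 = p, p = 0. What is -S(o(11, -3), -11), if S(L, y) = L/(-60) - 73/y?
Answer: -73/11 ≈ -6.6364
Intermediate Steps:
o(x, N) = 0 (o(x, N) = 8*0 = 0)
S(L, y) = -73/y - L/60 (S(L, y) = L*(-1/60) - 73/y = -L/60 - 73/y = -73/y - L/60)
-S(o(11, -3), -11) = -(-73/(-11) - 1/60*0) = -(-73*(-1/11) + 0) = -(73/11 + 0) = -1*73/11 = -73/11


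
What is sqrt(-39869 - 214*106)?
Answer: I*sqrt(62553) ≈ 250.11*I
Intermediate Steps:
sqrt(-39869 - 214*106) = sqrt(-39869 - 22684) = sqrt(-62553) = I*sqrt(62553)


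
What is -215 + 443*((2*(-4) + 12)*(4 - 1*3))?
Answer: 1557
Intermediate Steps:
-215 + 443*((2*(-4) + 12)*(4 - 1*3)) = -215 + 443*((-8 + 12)*(4 - 3)) = -215 + 443*(4*1) = -215 + 443*4 = -215 + 1772 = 1557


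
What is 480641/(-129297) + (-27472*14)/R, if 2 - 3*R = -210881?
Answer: -35792142533/3895219893 ≈ -9.1887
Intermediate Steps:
R = 210883/3 (R = ⅔ - ⅓*(-210881) = ⅔ + 210881/3 = 210883/3 ≈ 70294.)
480641/(-129297) + (-27472*14)/R = 480641/(-129297) + (-27472*14)/(210883/3) = 480641*(-1/129297) - 384608*3/210883 = -68663/18471 - 1153824/210883 = -35792142533/3895219893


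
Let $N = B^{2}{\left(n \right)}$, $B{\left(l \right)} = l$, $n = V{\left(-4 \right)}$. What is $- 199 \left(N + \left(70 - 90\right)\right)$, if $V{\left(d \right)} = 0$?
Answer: $3980$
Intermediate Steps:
$n = 0$
$N = 0$ ($N = 0^{2} = 0$)
$- 199 \left(N + \left(70 - 90\right)\right) = - 199 \left(0 + \left(70 - 90\right)\right) = - 199 \left(0 - 20\right) = \left(-199\right) \left(-20\right) = 3980$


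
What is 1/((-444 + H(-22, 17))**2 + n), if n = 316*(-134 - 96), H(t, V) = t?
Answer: 1/144476 ≈ 6.9216e-6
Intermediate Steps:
n = -72680 (n = 316*(-230) = -72680)
1/((-444 + H(-22, 17))**2 + n) = 1/((-444 - 22)**2 - 72680) = 1/((-466)**2 - 72680) = 1/(217156 - 72680) = 1/144476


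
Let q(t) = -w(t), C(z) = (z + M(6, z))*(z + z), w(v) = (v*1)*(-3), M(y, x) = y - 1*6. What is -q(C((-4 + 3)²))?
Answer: -6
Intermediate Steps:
M(y, x) = -6 + y (M(y, x) = y - 6 = -6 + y)
w(v) = -3*v (w(v) = v*(-3) = -3*v)
C(z) = 2*z² (C(z) = (z + (-6 + 6))*(z + z) = (z + 0)*(2*z) = z*(2*z) = 2*z²)
q(t) = 3*t (q(t) = -(-3)*t = 3*t)
-q(C((-4 + 3)²)) = -3*2*((-4 + 3)²)² = -3*2*((-1)²)² = -3*2*1² = -3*2*1 = -3*2 = -1*6 = -6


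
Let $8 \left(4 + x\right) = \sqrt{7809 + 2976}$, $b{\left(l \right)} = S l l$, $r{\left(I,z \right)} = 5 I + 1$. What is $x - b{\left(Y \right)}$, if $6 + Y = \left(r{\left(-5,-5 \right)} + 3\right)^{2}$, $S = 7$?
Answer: $-1324579 + \frac{\sqrt{10785}}{8} \approx -1.3246 \cdot 10^{6}$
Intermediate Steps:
$r{\left(I,z \right)} = 1 + 5 I$
$Y = 435$ ($Y = -6 + \left(\left(1 + 5 \left(-5\right)\right) + 3\right)^{2} = -6 + \left(\left(1 - 25\right) + 3\right)^{2} = -6 + \left(-24 + 3\right)^{2} = -6 + \left(-21\right)^{2} = -6 + 441 = 435$)
$b{\left(l \right)} = 7 l^{2}$ ($b{\left(l \right)} = 7 l l = 7 l^{2}$)
$x = -4 + \frac{\sqrt{10785}}{8}$ ($x = -4 + \frac{\sqrt{7809 + 2976}}{8} = -4 + \frac{\sqrt{10785}}{8} \approx 8.9814$)
$x - b{\left(Y \right)} = \left(-4 + \frac{\sqrt{10785}}{8}\right) - 7 \cdot 435^{2} = \left(-4 + \frac{\sqrt{10785}}{8}\right) - 7 \cdot 189225 = \left(-4 + \frac{\sqrt{10785}}{8}\right) - 1324575 = -1324579 + \frac{\sqrt{10785}}{8}$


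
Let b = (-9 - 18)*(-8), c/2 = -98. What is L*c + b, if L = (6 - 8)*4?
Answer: 1784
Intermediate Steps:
c = -196 (c = 2*(-98) = -196)
L = -8 (L = -2*4 = -8)
b = 216 (b = -27*(-8) = 216)
L*c + b = -8*(-196) + 216 = 1568 + 216 = 1784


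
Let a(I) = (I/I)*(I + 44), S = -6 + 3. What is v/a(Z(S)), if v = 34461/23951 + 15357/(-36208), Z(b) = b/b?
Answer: 293316127/13008267120 ≈ 0.022548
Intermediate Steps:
S = -3
Z(b) = 1
v = 879948381/867217808 (v = 34461*(1/23951) + 15357*(-1/36208) = 34461/23951 - 15357/36208 = 879948381/867217808 ≈ 1.0147)
a(I) = 44 + I (a(I) = 1*(44 + I) = 44 + I)
v/a(Z(S)) = 879948381/(867217808*(44 + 1)) = (879948381/867217808)/45 = (879948381/867217808)*(1/45) = 293316127/13008267120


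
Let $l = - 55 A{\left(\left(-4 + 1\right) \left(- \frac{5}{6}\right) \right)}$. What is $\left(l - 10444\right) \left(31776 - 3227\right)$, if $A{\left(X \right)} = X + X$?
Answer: $-306016731$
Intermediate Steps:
$A{\left(X \right)} = 2 X$
$l = -275$ ($l = - 55 \cdot 2 \left(-4 + 1\right) \left(- \frac{5}{6}\right) = - 55 \cdot 2 \left(- 3 \left(\left(-5\right) \frac{1}{6}\right)\right) = - 55 \cdot 2 \left(\left(-3\right) \left(- \frac{5}{6}\right)\right) = - 55 \cdot 2 \cdot \frac{5}{2} = \left(-55\right) 5 = -275$)
$\left(l - 10444\right) \left(31776 - 3227\right) = \left(-275 - 10444\right) \left(31776 - 3227\right) = \left(-10719\right) 28549 = -306016731$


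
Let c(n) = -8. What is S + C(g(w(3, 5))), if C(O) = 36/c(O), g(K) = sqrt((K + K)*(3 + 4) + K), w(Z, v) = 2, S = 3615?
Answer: 7221/2 ≈ 3610.5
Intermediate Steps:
g(K) = sqrt(15)*sqrt(K) (g(K) = sqrt((2*K)*7 + K) = sqrt(14*K + K) = sqrt(15*K) = sqrt(15)*sqrt(K))
C(O) = -9/2 (C(O) = 36/(-8) = 36*(-1/8) = -9/2)
S + C(g(w(3, 5))) = 3615 - 9/2 = 7221/2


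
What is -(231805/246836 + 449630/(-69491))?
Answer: 94876509425/17152880476 ≈ 5.5312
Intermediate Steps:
-(231805/246836 + 449630/(-69491)) = -(231805*(1/246836) + 449630*(-1/69491)) = -(231805/246836 - 449630/69491) = -1*(-94876509425/17152880476) = 94876509425/17152880476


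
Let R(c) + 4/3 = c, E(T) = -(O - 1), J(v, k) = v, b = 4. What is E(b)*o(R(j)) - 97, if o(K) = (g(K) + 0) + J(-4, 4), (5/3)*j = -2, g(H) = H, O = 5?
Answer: -1063/15 ≈ -70.867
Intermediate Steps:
j = -6/5 (j = (3/5)*(-2) = -6/5 ≈ -1.2000)
E(T) = -4 (E(T) = -(5 - 1) = -1*4 = -4)
R(c) = -4/3 + c
o(K) = -4 + K (o(K) = (K + 0) - 4 = K - 4 = -4 + K)
E(b)*o(R(j)) - 97 = -4*(-4 + (-4/3 - 6/5)) - 97 = -4*(-4 - 38/15) - 97 = -4*(-98/15) - 97 = 392/15 - 97 = -1063/15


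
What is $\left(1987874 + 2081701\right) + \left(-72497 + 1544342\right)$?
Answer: $5541420$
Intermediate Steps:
$\left(1987874 + 2081701\right) + \left(-72497 + 1544342\right) = 4069575 + 1471845 = 5541420$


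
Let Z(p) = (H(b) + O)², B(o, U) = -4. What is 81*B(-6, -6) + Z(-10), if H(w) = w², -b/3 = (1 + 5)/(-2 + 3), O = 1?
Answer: 105301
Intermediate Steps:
b = -18 (b = -3*(1 + 5)/(-2 + 3) = -18/1 = -18 ≈ -18.000)
Z(p) = 105625 (Z(p) = ((-18)² + 1)² = (324 + 1)² = 325² = 105625)
81*B(-6, -6) + Z(-10) = 81*(-4) + 105625 = -324 + 105625 = 105301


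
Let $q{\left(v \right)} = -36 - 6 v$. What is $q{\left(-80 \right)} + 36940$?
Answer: $37384$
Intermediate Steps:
$q{\left(v \right)} = -36 - 6 v$
$q{\left(-80 \right)} + 36940 = \left(-36 - -480\right) + 36940 = \left(-36 + 480\right) + 36940 = 444 + 36940 = 37384$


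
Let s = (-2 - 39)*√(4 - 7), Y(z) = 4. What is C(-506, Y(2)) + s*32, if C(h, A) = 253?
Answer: 253 - 1312*I*√3 ≈ 253.0 - 2272.4*I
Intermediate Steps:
s = -41*I*√3 ≈ -71.014*I
C(-506, Y(2)) + s*32 = 253 - 41*I*√3*32 = 253 - 1312*I*√3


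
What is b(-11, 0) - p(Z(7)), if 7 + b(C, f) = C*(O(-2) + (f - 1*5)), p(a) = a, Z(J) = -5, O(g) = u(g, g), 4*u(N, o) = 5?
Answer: 157/4 ≈ 39.250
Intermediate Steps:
u(N, o) = 5/4 (u(N, o) = (¼)*5 = 5/4)
O(g) = 5/4
b(C, f) = -7 + C*(-15/4 + f) (b(C, f) = -7 + C*(5/4 + (f - 1*5)) = -7 + C*(5/4 + (f - 5)) = -7 + C*(5/4 + (-5 + f)) = -7 + C*(-15/4 + f))
b(-11, 0) - p(Z(7)) = (-7 - 15/4*(-11) - 11*0) - 1*(-5) = (-7 + 165/4 + 0) + 5 = 137/4 + 5 = 157/4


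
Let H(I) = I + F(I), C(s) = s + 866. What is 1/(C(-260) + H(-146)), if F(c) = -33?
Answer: 1/427 ≈ 0.0023419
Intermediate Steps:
C(s) = 866 + s
H(I) = -33 + I (H(I) = I - 33 = -33 + I)
1/(C(-260) + H(-146)) = 1/((866 - 260) + (-33 - 146)) = 1/(606 - 179) = 1/427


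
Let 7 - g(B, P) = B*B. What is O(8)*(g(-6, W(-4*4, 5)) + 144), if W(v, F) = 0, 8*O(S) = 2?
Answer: 115/4 ≈ 28.750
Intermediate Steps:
O(S) = ¼ (O(S) = (⅛)*2 = ¼)
g(B, P) = 7 - B² (g(B, P) = 7 - B*B = 7 - B²)
O(8)*(g(-6, W(-4*4, 5)) + 144) = ((7 - 1*(-6)²) + 144)/4 = ((7 - 1*36) + 144)/4 = ((7 - 36) + 144)/4 = (-29 + 144)/4 = (¼)*115 = 115/4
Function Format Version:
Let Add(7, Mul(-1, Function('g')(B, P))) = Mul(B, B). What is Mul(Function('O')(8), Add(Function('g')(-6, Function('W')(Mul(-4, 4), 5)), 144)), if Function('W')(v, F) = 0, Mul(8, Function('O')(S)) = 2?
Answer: Rational(115, 4) ≈ 28.750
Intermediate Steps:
Function('O')(S) = Rational(1, 4) (Function('O')(S) = Mul(Rational(1, 8), 2) = Rational(1, 4))
Function('g')(B, P) = Add(7, Mul(-1, Pow(B, 2))) (Function('g')(B, P) = Add(7, Mul(-1, Mul(B, B))) = Add(7, Mul(-1, Pow(B, 2))))
Mul(Function('O')(8), Add(Function('g')(-6, Function('W')(Mul(-4, 4), 5)), 144)) = Mul(Rational(1, 4), Add(Add(7, Mul(-1, Pow(-6, 2))), 144)) = Mul(Rational(1, 4), Add(Add(7, Mul(-1, 36)), 144)) = Mul(Rational(1, 4), Add(Add(7, -36), 144)) = Mul(Rational(1, 4), Add(-29, 144)) = Mul(Rational(1, 4), 115) = Rational(115, 4)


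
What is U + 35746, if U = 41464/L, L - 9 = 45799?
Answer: 204686779/5726 ≈ 35747.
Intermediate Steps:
L = 45808 (L = 9 + 45799 = 45808)
U = 5183/5726 (U = 41464/45808 = 41464*(1/45808) = 5183/5726 ≈ 0.90517)
U + 35746 = 5183/5726 + 35746 = 204686779/5726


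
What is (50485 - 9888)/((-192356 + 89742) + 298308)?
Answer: 40597/195694 ≈ 0.20745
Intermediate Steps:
(50485 - 9888)/((-192356 + 89742) + 298308) = 40597/(-102614 + 298308) = 40597/195694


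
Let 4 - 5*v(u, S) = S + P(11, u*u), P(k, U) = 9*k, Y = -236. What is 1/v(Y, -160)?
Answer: 1/13 ≈ 0.076923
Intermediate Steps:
v(u, S) = -19 - S/5 (v(u, S) = ⅘ - (S + 9*11)/5 = ⅘ - (S + 99)/5 = ⅘ - (99 + S)/5 = ⅘ + (-99/5 - S/5) = -19 - S/5)
1/v(Y, -160) = 1/(-19 - ⅕*(-160)) = 1/(-19 + 32) = 1/13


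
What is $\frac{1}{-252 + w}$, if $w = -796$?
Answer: $- \frac{1}{1048} \approx -0.0009542$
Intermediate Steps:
$\frac{1}{-252 + w} = \frac{1}{-252 - 796} = \frac{1}{-1048} = - \frac{1}{1048}$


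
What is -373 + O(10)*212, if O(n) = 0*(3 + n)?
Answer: -373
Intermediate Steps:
O(n) = 0
-373 + O(10)*212 = -373 + 0*212 = -373 + 0 = -373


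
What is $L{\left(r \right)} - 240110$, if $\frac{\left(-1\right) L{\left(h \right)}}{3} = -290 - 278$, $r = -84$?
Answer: $-238406$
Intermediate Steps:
$L{\left(h \right)} = 1704$ ($L{\left(h \right)} = - 3 \left(-290 - 278\right) = \left(-3\right) \left(-568\right) = 1704$)
$L{\left(r \right)} - 240110 = 1704 - 240110 = -238406$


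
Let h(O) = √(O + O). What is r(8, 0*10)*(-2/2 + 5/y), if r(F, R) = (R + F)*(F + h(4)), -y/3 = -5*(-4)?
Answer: -208/3 - 52*√2/3 ≈ -93.846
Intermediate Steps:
y = -60 (y = -(-15)*(-4) = -3*20 = -60)
h(O) = √2*√O (h(O) = √(2*O) = √2*√O)
r(F, R) = (F + R)*(F + 2*√2) (r(F, R) = (R + F)*(F + √2*√4) = (F + R)*(F + √2*2) = (F + R)*(F + 2*√2))
r(8, 0*10)*(-2/2 + 5/y) = (8² + 8*(0*10) + 2*8*√2 + 2*(0*10)*√2)*(-2/2 + 5/(-60)) = (64 + 8*0 + 16*√2 + 2*0*√2)*(-2*½ + 5*(-1/60)) = (64 + 0 + 16*√2 + 0)*(-1 - 1/12) = (64 + 16*√2)*(-13/12) = -208/3 - 52*√2/3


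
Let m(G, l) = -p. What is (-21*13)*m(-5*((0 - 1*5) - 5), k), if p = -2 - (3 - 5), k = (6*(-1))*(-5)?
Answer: 0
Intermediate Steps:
k = 30 (k = -6*(-5) = 30)
p = 0 (p = -2 - (-2) = -2 - 1*(-2) = -2 + 2 = 0)
m(G, l) = 0 (m(G, l) = -1*0 = 0)
(-21*13)*m(-5*((0 - 1*5) - 5), k) = -21*13*0 = -273*0 = 0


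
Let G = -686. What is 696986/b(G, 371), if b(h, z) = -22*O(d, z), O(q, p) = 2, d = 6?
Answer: -348493/22 ≈ -15841.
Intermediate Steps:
b(h, z) = -44 (b(h, z) = -22*2 = -44)
696986/b(G, 371) = 696986/(-44) = 696986*(-1/44) = -348493/22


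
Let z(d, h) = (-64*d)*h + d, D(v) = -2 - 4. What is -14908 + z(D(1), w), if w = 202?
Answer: 62654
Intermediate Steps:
D(v) = -6
z(d, h) = d - 64*d*h (z(d, h) = -64*d*h + d = d - 64*d*h)
-14908 + z(D(1), w) = -14908 - 6*(1 - 64*202) = -14908 - 6*(1 - 12928) = -14908 - 6*(-12927) = -14908 + 77562 = 62654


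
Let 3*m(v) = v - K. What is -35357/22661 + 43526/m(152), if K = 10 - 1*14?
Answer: 492252061/589186 ≈ 835.48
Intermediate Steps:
K = -4 (K = 10 - 14 = -4)
m(v) = 4/3 + v/3 (m(v) = (v - 1*(-4))/3 = (v + 4)/3 = (4 + v)/3 = 4/3 + v/3)
-35357/22661 + 43526/m(152) = -35357/22661 + 43526/(4/3 + (⅓)*152) = -35357*1/22661 + 43526/(4/3 + 152/3) = -35357/22661 + 43526/52 = -35357/22661 + 43526*(1/52) = -35357/22661 + 21763/26 = 492252061/589186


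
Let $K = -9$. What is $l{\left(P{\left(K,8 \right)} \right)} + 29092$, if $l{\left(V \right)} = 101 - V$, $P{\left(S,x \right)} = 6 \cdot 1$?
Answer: $29187$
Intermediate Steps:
$P{\left(S,x \right)} = 6$
$l{\left(P{\left(K,8 \right)} \right)} + 29092 = \left(101 - 6\right) + 29092 = 95 + 29092 = 29187$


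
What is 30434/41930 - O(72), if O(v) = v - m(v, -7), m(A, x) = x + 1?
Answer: -1620053/20965 ≈ -77.274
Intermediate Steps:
m(A, x) = 1 + x
O(v) = 6 + v (O(v) = v - (1 - 7) = v - 1*(-6) = v + 6 = 6 + v)
30434/41930 - O(72) = 30434/41930 - (6 + 72) = 30434*(1/41930) - 1*78 = 15217/20965 - 78 = -1620053/20965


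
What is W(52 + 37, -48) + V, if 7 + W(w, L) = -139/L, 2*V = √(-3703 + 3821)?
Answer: -197/48 + √118/2 ≈ 1.3272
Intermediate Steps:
V = √118/2 (V = √(-3703 + 3821)/2 = √118/2 ≈ 5.4314)
W(w, L) = -7 - 139/L
W(52 + 37, -48) + V = (-7 - 139/(-48)) + √118/2 = (-7 - 139*(-1/48)) + √118/2 = (-7 + 139/48) + √118/2 = -197/48 + √118/2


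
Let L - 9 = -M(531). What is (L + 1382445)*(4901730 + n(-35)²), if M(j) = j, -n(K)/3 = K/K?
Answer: 6773825864097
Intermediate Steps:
n(K) = -3 (n(K) = -3*K/K = -3*1 = -3)
L = -522 (L = 9 - 1*531 = 9 - 531 = -522)
(L + 1382445)*(4901730 + n(-35)²) = (-522 + 1382445)*(4901730 + (-3)²) = 1381923*(4901730 + 9) = 1381923*4901739 = 6773825864097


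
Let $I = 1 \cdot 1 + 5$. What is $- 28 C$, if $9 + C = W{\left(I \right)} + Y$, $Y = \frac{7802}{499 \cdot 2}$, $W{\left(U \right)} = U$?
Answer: $- \frac{67312}{499} \approx -134.89$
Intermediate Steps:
$I = 6$ ($I = 1 + 5 = 6$)
$Y = \frac{3901}{499}$ ($Y = \frac{7802}{998} = 7802 \cdot \frac{1}{998} = \frac{3901}{499} \approx 7.8176$)
$C = \frac{2404}{499}$ ($C = -9 + \left(6 + \frac{3901}{499}\right) = -9 + \frac{6895}{499} = \frac{2404}{499} \approx 4.8176$)
$- 28 C = \left(-28\right) \frac{2404}{499} = - \frac{67312}{499}$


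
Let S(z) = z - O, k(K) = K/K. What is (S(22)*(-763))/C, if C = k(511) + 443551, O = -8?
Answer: -11445/221776 ≈ -0.051606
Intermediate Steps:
k(K) = 1
S(z) = 8 + z (S(z) = z - 1*(-8) = z + 8 = 8 + z)
C = 443552 (C = 1 + 443551 = 443552)
(S(22)*(-763))/C = ((8 + 22)*(-763))/443552 = (30*(-763))*(1/443552) = -22890*1/443552 = -11445/221776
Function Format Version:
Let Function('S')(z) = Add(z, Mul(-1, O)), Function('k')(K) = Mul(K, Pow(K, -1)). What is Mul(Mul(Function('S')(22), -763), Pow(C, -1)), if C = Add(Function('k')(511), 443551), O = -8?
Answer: Rational(-11445, 221776) ≈ -0.051606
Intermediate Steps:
Function('k')(K) = 1
Function('S')(z) = Add(8, z) (Function('S')(z) = Add(z, Mul(-1, -8)) = Add(z, 8) = Add(8, z))
C = 443552 (C = Add(1, 443551) = 443552)
Mul(Mul(Function('S')(22), -763), Pow(C, -1)) = Mul(Mul(Add(8, 22), -763), Pow(443552, -1)) = Mul(Mul(30, -763), Rational(1, 443552)) = Mul(-22890, Rational(1, 443552)) = Rational(-11445, 221776)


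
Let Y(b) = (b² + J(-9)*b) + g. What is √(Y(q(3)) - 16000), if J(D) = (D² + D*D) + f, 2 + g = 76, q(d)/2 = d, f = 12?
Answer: I*√14846 ≈ 121.84*I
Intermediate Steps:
q(d) = 2*d
g = 74 (g = -2 + 76 = 74)
J(D) = 12 + 2*D² (J(D) = (D² + D*D) + 12 = (D² + D²) + 12 = 2*D² + 12 = 12 + 2*D²)
Y(b) = 74 + b² + 174*b (Y(b) = (b² + (12 + 2*(-9)²)*b) + 74 = (b² + (12 + 2*81)*b) + 74 = (b² + (12 + 162)*b) + 74 = (b² + 174*b) + 74 = 74 + b² + 174*b)
√(Y(q(3)) - 16000) = √((74 + (2*3)² + 174*(2*3)) - 16000) = √((74 + 6² + 174*6) - 16000) = √((74 + 36 + 1044) - 16000) = √(1154 - 16000) = √(-14846) = I*√14846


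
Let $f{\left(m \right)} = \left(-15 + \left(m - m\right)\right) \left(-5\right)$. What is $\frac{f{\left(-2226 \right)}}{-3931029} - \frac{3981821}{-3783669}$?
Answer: $\frac{1739152227626}{1652634729489} \approx 1.0524$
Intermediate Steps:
$f{\left(m \right)} = 75$ ($f{\left(m \right)} = \left(-15 + 0\right) \left(-5\right) = \left(-15\right) \left(-5\right) = 75$)
$\frac{f{\left(-2226 \right)}}{-3931029} - \frac{3981821}{-3783669} = \frac{75}{-3931029} - \frac{3981821}{-3783669} = 75 \left(- \frac{1}{3931029}\right) - - \frac{3981821}{3783669} = - \frac{25}{1310343} + \frac{3981821}{3783669} = \frac{1739152227626}{1652634729489}$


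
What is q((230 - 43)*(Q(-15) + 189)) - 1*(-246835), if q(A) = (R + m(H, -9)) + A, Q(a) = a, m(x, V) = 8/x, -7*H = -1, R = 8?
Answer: 279437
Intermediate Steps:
H = ⅐ (H = -⅐*(-1) = ⅐ ≈ 0.14286)
q(A) = 64 + A (q(A) = (8 + 8/(⅐)) + A = (8 + 8*7) + A = (8 + 56) + A = 64 + A)
q((230 - 43)*(Q(-15) + 189)) - 1*(-246835) = (64 + (230 - 43)*(-15 + 189)) - 1*(-246835) = (64 + 187*174) + 246835 = (64 + 32538) + 246835 = 32602 + 246835 = 279437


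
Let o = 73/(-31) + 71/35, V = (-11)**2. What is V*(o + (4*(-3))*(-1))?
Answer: 1532586/1085 ≈ 1412.5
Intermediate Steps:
V = 121
o = -354/1085 (o = 73*(-1/31) + 71*(1/35) = -73/31 + 71/35 = -354/1085 ≈ -0.32627)
V*(o + (4*(-3))*(-1)) = 121*(-354/1085 + (4*(-3))*(-1)) = 121*(-354/1085 - 12*(-1)) = 121*(-354/1085 + 12) = 121*(12666/1085) = 1532586/1085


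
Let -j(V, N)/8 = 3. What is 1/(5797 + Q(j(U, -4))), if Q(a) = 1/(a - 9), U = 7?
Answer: 33/191300 ≈ 0.00017250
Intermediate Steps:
j(V, N) = -24 (j(V, N) = -8*3 = -24)
Q(a) = 1/(-9 + a)
1/(5797 + Q(j(U, -4))) = 1/(5797 + 1/(-9 - 24)) = 1/(5797 + 1/(-33)) = 1/(5797 - 1/33) = 1/(191300/33) = 33/191300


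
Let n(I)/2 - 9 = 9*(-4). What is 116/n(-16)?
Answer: -58/27 ≈ -2.1481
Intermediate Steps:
n(I) = -54 (n(I) = 18 + 2*(9*(-4)) = 18 + 2*(-36) = 18 - 72 = -54)
116/n(-16) = 116/(-54) = 116*(-1/54) = -58/27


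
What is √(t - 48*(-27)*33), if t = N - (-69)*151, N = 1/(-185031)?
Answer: 2*√50581532800491/61677 ≈ 230.62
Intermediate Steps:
N = -1/185031 ≈ -5.4045e-6
t = 1927837988/185031 (t = -1/185031 - (-69)*151 = -1/185031 - 1*(-10419) = -1/185031 + 10419 = 1927837988/185031 ≈ 10419.)
√(t - 48*(-27)*33) = √(1927837988/185031 - 48*(-27)*33) = √(1927837988/185031 + 1296*33) = √(1927837988/185031 + 42768) = √(9841243796/185031) = 2*√50581532800491/61677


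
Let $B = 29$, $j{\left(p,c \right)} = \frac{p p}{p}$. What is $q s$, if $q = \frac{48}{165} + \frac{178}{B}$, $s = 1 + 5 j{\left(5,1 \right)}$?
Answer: $\frac{266604}{1595} \approx 167.15$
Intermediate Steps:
$j{\left(p,c \right)} = p$ ($j{\left(p,c \right)} = \frac{p^{2}}{p} = p$)
$s = 26$ ($s = 1 + 5 \cdot 5 = 1 + 25 = 26$)
$q = \frac{10254}{1595}$ ($q = \frac{48}{165} + \frac{178}{29} = 48 \cdot \frac{1}{165} + 178 \cdot \frac{1}{29} = \frac{16}{55} + \frac{178}{29} = \frac{10254}{1595} \approx 6.4288$)
$q s = \frac{10254}{1595} \cdot 26 = \frac{266604}{1595}$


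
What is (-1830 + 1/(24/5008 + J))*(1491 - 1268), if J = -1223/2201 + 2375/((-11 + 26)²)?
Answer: -50625906449568/124062515 ≈ -4.0807e+5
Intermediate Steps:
J = 198088/19809 (J = -1223*1/2201 + 2375/(15²) = -1223/2201 + 2375/225 = -1223/2201 + 2375*(1/225) = -1223/2201 + 95/9 = 198088/19809 ≈ 9.9999)
(-1830 + 1/(24/5008 + J))*(1491 - 1268) = (-1830 + 1/(24/5008 + 198088/19809))*(1491 - 1268) = (-1830 + 1/(24*(1/5008) + 198088/19809))*223 = (-1830 + 1/(3/626 + 198088/19809))*223 = (-1830 + 1/(124062515/12400434))*223 = (-1830 + 12400434/124062515)*223 = -227022002016/124062515*223 = -50625906449568/124062515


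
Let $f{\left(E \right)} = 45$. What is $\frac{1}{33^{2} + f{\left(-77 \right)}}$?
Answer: $\frac{1}{1134} \approx 0.00088183$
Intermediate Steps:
$\frac{1}{33^{2} + f{\left(-77 \right)}} = \frac{1}{33^{2} + 45} = \frac{1}{1089 + 45} = \frac{1}{1134}$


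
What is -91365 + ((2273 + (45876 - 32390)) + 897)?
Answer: -74709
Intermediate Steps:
-91365 + ((2273 + (45876 - 32390)) + 897) = -91365 + ((2273 + 13486) + 897) = -91365 + (15759 + 897) = -91365 + 16656 = -74709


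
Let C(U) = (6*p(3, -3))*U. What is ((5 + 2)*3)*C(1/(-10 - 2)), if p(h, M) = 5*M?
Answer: 315/2 ≈ 157.50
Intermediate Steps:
C(U) = -90*U (C(U) = (6*(5*(-3)))*U = (6*(-15))*U = -90*U)
((5 + 2)*3)*C(1/(-10 - 2)) = ((5 + 2)*3)*(-90/(-10 - 2)) = (7*3)*(-90/(-12)) = 21*(-90*(-1/12)) = 21*(15/2) = 315/2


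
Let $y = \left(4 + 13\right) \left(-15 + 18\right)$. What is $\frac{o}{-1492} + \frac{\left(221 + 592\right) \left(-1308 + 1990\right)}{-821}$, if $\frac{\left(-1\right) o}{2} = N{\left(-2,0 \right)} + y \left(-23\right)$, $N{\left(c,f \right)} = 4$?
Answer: $- \frac{414591385}{612466} \approx -676.92$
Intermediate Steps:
$y = 51$ ($y = 17 \cdot 3 = 51$)
$o = 2338$ ($o = - 2 \left(4 + 51 \left(-23\right)\right) = - 2 \left(4 - 1173\right) = \left(-2\right) \left(-1169\right) = 2338$)
$\frac{o}{-1492} + \frac{\left(221 + 592\right) \left(-1308 + 1990\right)}{-821} = \frac{2338}{-1492} + \frac{\left(221 + 592\right) \left(-1308 + 1990\right)}{-821} = 2338 \left(- \frac{1}{1492}\right) + 813 \cdot 682 \left(- \frac{1}{821}\right) = - \frac{1169}{746} + 554466 \left(- \frac{1}{821}\right) = - \frac{1169}{746} - \frac{554466}{821} = - \frac{414591385}{612466}$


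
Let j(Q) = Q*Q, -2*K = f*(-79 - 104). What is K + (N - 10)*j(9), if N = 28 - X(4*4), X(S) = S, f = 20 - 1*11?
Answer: 1971/2 ≈ 985.50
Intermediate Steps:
f = 9 (f = 20 - 11 = 9)
K = 1647/2 (K = -9*(-79 - 104)/2 = -9*(-183)/2 = -1/2*(-1647) = 1647/2 ≈ 823.50)
N = 12 (N = 28 - 4*4 = 28 - 1*16 = 28 - 16 = 12)
j(Q) = Q**2
K + (N - 10)*j(9) = 1647/2 + (12 - 10)*9**2 = 1647/2 + 2*81 = 1647/2 + 162 = 1971/2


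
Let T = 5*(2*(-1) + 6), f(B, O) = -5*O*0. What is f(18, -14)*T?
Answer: 0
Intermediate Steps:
f(B, O) = 0
T = 20 (T = 5*(-2 + 6) = 5*4 = 20)
f(18, -14)*T = 0*20 = 0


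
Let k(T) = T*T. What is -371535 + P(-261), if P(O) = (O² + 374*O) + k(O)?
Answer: -332907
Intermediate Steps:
k(T) = T²
P(O) = 2*O² + 374*O (P(O) = (O² + 374*O) + O² = 2*O² + 374*O)
-371535 + P(-261) = -371535 + 2*(-261)*(187 - 261) = -371535 + 2*(-261)*(-74) = -371535 + 38628 = -332907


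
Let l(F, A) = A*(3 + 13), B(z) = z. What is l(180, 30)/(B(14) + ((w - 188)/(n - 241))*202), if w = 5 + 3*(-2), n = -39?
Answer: 9600/3007 ≈ 3.1926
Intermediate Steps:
w = -1 (w = 5 - 6 = -1)
l(F, A) = 16*A (l(F, A) = A*16 = 16*A)
l(180, 30)/(B(14) + ((w - 188)/(n - 241))*202) = (16*30)/(14 + ((-1 - 188)/(-39 - 241))*202) = 480/(14 - 189/(-280)*202) = 480/(14 - 189*(-1/280)*202) = 480/(14 + (27/40)*202) = 480/(14 + 2727/20) = 480/(3007/20) = 480*(20/3007) = 9600/3007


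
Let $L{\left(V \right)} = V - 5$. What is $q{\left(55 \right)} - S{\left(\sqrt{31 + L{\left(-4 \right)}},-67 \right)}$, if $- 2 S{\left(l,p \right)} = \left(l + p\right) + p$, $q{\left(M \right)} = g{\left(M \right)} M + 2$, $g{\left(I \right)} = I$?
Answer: $2960 + \frac{\sqrt{22}}{2} \approx 2962.3$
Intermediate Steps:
$L{\left(V \right)} = -5 + V$
$q{\left(M \right)} = 2 + M^{2}$ ($q{\left(M \right)} = M M + 2 = M^{2} + 2 = 2 + M^{2}$)
$S{\left(l,p \right)} = - p - \frac{l}{2}$ ($S{\left(l,p \right)} = - \frac{\left(l + p\right) + p}{2} = - \frac{l + 2 p}{2} = - p - \frac{l}{2}$)
$q{\left(55 \right)} - S{\left(\sqrt{31 + L{\left(-4 \right)}},-67 \right)} = \left(2 + 55^{2}\right) - \left(\left(-1\right) \left(-67\right) - \frac{\sqrt{31 - 9}}{2}\right) = \left(2 + 3025\right) - \left(67 - \frac{\sqrt{31 - 9}}{2}\right) = 3027 - \left(67 - \frac{\sqrt{22}}{2}\right) = 2960 + \frac{\sqrt{22}}{2}$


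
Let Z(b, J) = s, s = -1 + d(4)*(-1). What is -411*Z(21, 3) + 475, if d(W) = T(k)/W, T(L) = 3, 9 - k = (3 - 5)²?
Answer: 4777/4 ≈ 1194.3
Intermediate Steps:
k = 5 (k = 9 - (3 - 5)² = 9 - 1*(-2)² = 9 - 1*4 = 9 - 4 = 5)
d(W) = 3/W
s = -7/4 (s = -1 + (3/4)*(-1) = -1 + (3*(¼))*(-1) = -1 + (¾)*(-1) = -1 - ¾ = -7/4 ≈ -1.7500)
Z(b, J) = -7/4
-411*Z(21, 3) + 475 = -411*(-7/4) + 475 = 2877/4 + 475 = 4777/4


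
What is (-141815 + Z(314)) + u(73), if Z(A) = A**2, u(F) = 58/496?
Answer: -10718283/248 ≈ -43219.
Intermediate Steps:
u(F) = 29/248 (u(F) = 58*(1/496) = 29/248)
(-141815 + Z(314)) + u(73) = (-141815 + 314**2) + 29/248 = (-141815 + 98596) + 29/248 = -43219 + 29/248 = -10718283/248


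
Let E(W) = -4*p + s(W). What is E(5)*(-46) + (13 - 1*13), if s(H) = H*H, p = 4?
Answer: -414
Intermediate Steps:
s(H) = H²
E(W) = -16 + W² (E(W) = -4*4 + W² = -16 + W²)
E(5)*(-46) + (13 - 1*13) = (-16 + 5²)*(-46) + (13 - 1*13) = (-16 + 25)*(-46) + (13 - 13) = 9*(-46) + 0 = -414 + 0 = -414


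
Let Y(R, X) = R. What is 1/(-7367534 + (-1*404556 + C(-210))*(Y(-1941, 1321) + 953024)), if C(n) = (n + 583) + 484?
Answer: -1/383958623551 ≈ -2.6044e-12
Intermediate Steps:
C(n) = 1067 + n (C(n) = (583 + n) + 484 = 1067 + n)
1/(-7367534 + (-1*404556 + C(-210))*(Y(-1941, 1321) + 953024)) = 1/(-7367534 + (-1*404556 + (1067 - 210))*(-1941 + 953024)) = 1/(-7367534 + (-404556 + 857)*951083) = 1/(-7367534 - 403699*951083) = 1/(-7367534 - 383951256017) = 1/(-383958623551) = -1/383958623551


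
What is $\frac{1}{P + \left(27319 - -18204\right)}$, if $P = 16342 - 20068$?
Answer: $\frac{1}{41797} \approx 2.3925 \cdot 10^{-5}$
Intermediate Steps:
$P = -3726$
$\frac{1}{P + \left(27319 - -18204\right)} = \frac{1}{-3726 + \left(27319 - -18204\right)} = \frac{1}{-3726 + \left(27319 + 18204\right)} = \frac{1}{-3726 + 45523} = \frac{1}{41797}$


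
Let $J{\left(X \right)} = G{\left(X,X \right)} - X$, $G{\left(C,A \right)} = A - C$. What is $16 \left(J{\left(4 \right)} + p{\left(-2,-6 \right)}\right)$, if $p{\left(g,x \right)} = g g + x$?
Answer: $-96$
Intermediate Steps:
$p{\left(g,x \right)} = x + g^{2}$ ($p{\left(g,x \right)} = g^{2} + x = x + g^{2}$)
$J{\left(X \right)} = - X$ ($J{\left(X \right)} = \left(X - X\right) - X = 0 - X = - X$)
$16 \left(J{\left(4 \right)} + p{\left(-2,-6 \right)}\right) = 16 \left(\left(-1\right) 4 - \left(6 - \left(-2\right)^{2}\right)\right) = 16 \left(-4 + \left(-6 + 4\right)\right) = 16 \left(-4 - 2\right) = 16 \left(-6\right) = -96$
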